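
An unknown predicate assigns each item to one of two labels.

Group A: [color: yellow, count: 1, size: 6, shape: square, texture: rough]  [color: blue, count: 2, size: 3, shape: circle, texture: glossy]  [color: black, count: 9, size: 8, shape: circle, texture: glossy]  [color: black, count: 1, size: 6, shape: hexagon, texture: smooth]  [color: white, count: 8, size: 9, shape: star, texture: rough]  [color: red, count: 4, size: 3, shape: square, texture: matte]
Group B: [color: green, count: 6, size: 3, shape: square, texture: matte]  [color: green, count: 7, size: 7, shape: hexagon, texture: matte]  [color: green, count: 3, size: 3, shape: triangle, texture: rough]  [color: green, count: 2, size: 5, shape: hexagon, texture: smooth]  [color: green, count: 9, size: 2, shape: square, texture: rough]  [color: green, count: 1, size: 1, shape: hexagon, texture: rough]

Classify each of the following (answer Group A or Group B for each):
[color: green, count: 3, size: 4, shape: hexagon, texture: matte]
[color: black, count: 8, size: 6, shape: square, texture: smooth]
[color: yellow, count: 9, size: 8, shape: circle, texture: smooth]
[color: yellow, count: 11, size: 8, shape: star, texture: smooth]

Group B, Group A, Group A, Group A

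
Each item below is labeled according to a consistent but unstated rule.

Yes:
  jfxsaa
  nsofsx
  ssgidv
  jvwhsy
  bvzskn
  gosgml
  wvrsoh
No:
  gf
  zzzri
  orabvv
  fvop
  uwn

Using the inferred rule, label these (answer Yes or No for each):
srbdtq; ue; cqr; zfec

Yes, No, No, No

Comparing the two groups points to one rule — contains 's'.
srbdtq: has 's' — qualifies, so Yes. ue: no 's' — does not fit, so No. cqr: no 's' — does not fit, so No. zfec: no 's' — does not fit, so No.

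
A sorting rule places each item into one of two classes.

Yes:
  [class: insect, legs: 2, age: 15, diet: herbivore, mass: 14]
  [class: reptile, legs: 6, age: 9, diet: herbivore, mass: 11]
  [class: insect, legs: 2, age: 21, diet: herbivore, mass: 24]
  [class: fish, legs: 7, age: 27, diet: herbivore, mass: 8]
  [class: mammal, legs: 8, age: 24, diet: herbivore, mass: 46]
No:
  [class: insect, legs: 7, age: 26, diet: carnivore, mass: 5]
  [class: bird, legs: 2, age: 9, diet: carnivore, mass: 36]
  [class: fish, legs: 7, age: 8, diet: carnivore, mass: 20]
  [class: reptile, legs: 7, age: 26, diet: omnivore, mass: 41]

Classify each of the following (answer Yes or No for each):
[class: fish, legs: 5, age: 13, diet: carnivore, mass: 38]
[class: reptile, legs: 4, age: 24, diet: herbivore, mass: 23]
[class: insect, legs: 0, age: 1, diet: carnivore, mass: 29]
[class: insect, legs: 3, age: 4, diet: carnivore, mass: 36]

No, Yes, No, No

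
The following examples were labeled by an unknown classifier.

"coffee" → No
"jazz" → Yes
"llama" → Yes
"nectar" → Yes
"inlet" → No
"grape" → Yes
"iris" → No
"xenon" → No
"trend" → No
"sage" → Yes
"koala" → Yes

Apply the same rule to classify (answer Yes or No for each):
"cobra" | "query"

Yes, No

The common property of the 'Yes' items is: contains 'a'. No 'No' item has it.
"cobra" → has 'a' → Yes.
"query" → no 'a' → No.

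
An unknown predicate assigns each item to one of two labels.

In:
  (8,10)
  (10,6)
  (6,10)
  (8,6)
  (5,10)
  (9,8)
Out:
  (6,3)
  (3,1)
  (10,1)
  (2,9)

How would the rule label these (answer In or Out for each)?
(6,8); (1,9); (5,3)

In, Out, Out

'In' ⟺ second is even.
(6,8): In (second 8).
(1,9): Out (second 9).
(5,3): Out (second 3).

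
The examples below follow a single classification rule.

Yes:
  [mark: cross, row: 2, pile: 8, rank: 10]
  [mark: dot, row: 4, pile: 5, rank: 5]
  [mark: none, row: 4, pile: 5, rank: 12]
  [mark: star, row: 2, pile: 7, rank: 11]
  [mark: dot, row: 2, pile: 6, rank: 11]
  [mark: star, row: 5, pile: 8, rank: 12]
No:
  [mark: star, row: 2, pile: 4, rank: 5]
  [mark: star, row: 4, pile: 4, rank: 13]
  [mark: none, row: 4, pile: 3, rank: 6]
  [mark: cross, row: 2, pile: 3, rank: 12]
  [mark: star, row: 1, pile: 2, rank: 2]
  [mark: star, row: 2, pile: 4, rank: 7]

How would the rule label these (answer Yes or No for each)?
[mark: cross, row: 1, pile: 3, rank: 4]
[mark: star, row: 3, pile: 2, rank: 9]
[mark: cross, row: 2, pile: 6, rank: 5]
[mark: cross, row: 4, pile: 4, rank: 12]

No, No, Yes, No

The classifier is using: pile ≥ 5.
No: [mark: cross, row: 1, pile: 3, rank: 4], since pile = 3.
No: [mark: star, row: 3, pile: 2, rank: 9], since pile = 2.
Yes: [mark: cross, row: 2, pile: 6, rank: 5], since pile = 6.
No: [mark: cross, row: 4, pile: 4, rank: 12], since pile = 4.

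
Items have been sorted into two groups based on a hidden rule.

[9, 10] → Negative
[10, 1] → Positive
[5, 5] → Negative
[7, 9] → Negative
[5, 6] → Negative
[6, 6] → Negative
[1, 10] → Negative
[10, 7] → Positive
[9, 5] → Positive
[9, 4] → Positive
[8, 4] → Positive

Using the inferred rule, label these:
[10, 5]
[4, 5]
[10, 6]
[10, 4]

Positive, Negative, Positive, Positive

The common property of the 'Positive' items is: first > second. No 'Negative' item has it.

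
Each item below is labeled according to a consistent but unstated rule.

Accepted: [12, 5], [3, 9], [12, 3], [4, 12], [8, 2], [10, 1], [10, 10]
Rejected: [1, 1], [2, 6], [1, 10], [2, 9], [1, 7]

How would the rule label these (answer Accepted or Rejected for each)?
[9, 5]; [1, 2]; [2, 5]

The distinguishing property — first ≥ 3 — holds for all the 'Accepted' cases and none of the 'Rejected' cases.
[9, 5]: first 9, matches → Accepted.
[1, 2]: first 1, fails this test → Rejected.
[2, 5]: first 2, fails this test → Rejected.

Accepted, Rejected, Rejected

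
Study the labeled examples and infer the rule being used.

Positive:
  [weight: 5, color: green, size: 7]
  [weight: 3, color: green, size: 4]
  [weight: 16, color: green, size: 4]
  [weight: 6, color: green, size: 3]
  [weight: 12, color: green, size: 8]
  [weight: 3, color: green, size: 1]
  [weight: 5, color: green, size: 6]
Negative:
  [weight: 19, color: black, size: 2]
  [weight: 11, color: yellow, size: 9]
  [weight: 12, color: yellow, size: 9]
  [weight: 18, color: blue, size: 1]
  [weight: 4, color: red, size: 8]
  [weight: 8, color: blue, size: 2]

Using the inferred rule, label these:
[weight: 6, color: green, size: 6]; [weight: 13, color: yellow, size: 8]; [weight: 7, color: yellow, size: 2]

Positive, Negative, Negative

Checking candidate rules against both groups, what survives is: color is green.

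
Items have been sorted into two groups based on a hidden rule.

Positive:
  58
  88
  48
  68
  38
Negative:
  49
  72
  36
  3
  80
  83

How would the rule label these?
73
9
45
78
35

Negative, Negative, Negative, Positive, Negative

The classifier is using: ends in digit 8.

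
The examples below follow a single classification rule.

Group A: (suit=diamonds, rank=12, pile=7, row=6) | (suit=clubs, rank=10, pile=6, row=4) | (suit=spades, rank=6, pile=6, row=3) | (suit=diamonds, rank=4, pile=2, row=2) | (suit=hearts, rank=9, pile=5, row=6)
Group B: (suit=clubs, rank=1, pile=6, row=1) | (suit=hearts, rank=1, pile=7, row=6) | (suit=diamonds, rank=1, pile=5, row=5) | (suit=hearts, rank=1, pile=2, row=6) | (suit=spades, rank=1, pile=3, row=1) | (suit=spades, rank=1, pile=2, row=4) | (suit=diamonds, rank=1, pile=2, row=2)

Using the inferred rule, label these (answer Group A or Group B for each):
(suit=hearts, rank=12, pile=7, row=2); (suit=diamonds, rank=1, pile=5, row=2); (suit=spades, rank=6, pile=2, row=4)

Group A, Group B, Group A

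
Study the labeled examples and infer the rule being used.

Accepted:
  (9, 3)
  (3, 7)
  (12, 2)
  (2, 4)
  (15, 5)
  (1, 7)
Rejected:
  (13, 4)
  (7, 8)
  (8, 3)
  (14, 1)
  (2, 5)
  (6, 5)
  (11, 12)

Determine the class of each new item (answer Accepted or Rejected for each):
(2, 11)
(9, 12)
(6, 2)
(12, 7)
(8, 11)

Every 'Accepted' example satisfies: sum is even. None of the 'Rejected' examples do.

Rejected, Rejected, Accepted, Rejected, Rejected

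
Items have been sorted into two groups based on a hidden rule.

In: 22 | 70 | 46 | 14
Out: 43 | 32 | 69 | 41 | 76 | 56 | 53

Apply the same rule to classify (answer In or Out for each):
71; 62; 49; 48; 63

Out, In, Out, Out, Out

The classifier is using: ≡ 2 (mod 4).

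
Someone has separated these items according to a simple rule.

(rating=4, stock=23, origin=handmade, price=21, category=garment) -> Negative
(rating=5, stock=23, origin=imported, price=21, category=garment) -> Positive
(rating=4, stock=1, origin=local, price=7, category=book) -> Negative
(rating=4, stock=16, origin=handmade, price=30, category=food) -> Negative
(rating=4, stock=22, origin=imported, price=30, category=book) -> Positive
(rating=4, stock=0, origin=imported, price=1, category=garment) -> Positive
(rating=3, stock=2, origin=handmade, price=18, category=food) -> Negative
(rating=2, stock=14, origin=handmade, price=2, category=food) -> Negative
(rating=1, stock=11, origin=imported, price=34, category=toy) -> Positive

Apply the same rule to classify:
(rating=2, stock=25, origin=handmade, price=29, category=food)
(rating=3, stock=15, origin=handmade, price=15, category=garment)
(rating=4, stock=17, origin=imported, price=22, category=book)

Negative, Negative, Positive

The simplest hypothesis consistent with all the labels is: origin is imported.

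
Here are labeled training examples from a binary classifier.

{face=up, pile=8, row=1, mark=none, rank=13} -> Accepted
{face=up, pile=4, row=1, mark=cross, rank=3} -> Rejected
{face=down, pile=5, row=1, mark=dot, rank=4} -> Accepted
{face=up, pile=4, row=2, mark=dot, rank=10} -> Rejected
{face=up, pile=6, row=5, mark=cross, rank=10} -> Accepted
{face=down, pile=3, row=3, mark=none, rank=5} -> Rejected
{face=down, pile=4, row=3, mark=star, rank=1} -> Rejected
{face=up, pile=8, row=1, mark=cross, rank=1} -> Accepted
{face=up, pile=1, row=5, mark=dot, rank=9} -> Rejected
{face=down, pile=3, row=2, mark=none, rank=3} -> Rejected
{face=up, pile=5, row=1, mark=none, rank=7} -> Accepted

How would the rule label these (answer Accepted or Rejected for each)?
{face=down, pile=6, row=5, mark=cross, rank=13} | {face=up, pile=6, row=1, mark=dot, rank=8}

Accepted, Accepted

All 'Accepted' examples share one property — pile ≥ 5 — and every 'Rejected' example lacks it.
{face=down, pile=6, row=5, mark=cross, rank=13}: pile = 6 — satisfies this, so Accepted. {face=up, pile=6, row=1, mark=dot, rank=8}: pile = 6 — satisfies this, so Accepted.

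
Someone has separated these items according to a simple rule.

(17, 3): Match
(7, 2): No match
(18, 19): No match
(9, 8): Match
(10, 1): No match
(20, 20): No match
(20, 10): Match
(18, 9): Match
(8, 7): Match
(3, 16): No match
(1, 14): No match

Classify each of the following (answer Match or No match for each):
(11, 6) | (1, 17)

Match, No match

One predicate separates the groups cleanly: first > second AND sum ≥ 15.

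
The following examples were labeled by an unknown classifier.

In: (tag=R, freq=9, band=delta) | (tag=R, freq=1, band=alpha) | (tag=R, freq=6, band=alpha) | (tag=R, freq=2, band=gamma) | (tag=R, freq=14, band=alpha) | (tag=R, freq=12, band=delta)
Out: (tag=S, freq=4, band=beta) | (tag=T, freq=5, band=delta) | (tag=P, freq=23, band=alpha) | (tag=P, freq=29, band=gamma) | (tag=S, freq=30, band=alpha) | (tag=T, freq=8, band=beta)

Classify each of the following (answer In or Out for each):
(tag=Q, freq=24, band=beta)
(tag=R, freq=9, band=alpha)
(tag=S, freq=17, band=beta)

The distinguishing property — tag is R — holds for all the 'In' cases and none of the 'Out' cases.

Out, In, Out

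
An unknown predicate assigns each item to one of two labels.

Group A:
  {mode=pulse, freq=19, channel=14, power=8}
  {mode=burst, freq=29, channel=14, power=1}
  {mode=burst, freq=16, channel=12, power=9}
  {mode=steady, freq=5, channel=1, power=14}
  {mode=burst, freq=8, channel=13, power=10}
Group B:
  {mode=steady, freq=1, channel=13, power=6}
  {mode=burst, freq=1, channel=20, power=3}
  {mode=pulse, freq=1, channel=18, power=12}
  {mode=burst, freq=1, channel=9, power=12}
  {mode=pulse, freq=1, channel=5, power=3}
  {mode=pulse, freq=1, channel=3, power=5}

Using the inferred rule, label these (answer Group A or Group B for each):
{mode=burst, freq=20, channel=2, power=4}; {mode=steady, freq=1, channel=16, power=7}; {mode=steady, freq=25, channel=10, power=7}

The common property of the 'Group A' items is: freq ≥ 5. No 'Group B' item has it.
{mode=burst, freq=20, channel=2, power=4}: freq = 20 — fits, so Group A.
{mode=steady, freq=1, channel=16, power=7}: freq = 1 — doesn't match, so Group B.
{mode=steady, freq=25, channel=10, power=7}: freq = 25 — fits, so Group A.

Group A, Group B, Group A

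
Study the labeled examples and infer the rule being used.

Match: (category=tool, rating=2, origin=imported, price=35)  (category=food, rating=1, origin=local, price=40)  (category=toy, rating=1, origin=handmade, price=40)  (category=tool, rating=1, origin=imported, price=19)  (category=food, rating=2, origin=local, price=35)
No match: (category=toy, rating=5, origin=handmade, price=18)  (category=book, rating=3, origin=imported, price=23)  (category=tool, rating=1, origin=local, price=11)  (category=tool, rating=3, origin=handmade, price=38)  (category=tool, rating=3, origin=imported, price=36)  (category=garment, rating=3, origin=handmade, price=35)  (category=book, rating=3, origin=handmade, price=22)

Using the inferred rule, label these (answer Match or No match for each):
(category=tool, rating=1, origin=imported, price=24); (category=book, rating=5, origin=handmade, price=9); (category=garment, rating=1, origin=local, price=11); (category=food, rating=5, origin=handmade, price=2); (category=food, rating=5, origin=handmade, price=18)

Match, No match, No match, No match, No match

'Match' ⟺ rating ≤ 2 AND price ≥ 18.
(category=tool, rating=1, origin=imported, price=24) → rating = 1, price = 24 → Match. (category=book, rating=5, origin=handmade, price=9) → rating = 5, price = 9 → No match. (category=garment, rating=1, origin=local, price=11) → rating = 1, price = 11 → No match. (category=food, rating=5, origin=handmade, price=2) → rating = 5, price = 2 → No match. (category=food, rating=5, origin=handmade, price=18) → rating = 5, price = 18 → No match.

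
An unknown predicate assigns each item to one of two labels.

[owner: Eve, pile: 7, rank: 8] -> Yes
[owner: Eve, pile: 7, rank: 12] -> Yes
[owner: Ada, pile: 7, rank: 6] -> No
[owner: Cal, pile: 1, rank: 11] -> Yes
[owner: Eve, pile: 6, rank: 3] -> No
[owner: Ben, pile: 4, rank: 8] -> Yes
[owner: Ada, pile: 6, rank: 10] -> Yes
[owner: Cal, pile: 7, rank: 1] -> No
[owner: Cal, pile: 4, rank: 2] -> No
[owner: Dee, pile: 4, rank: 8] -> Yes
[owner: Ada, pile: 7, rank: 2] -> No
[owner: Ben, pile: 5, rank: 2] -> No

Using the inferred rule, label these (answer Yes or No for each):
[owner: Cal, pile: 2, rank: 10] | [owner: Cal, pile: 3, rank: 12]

Yes, Yes

The rule appears to be: rank ≥ 8.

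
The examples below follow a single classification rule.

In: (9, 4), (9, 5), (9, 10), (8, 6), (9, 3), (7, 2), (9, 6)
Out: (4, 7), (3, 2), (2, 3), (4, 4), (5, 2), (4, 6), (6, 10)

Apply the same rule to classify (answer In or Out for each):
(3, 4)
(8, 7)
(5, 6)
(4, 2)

'In' ⟺ first ≥ 7.
Out: (3, 4), since first 3.
In: (8, 7), since first 8.
Out: (5, 6), since first 5.
Out: (4, 2), since first 4.

Out, In, Out, Out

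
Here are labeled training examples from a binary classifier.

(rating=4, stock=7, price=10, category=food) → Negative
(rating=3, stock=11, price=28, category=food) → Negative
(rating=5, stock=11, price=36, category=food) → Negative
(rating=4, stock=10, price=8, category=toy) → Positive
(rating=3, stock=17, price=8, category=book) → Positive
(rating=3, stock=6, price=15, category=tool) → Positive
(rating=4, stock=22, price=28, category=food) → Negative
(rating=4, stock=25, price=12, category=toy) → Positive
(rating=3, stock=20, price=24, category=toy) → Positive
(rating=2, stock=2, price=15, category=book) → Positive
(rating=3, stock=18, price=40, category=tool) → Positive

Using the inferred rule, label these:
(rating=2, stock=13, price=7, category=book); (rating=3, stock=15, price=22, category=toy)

Positive, Positive

Looking at the examples, the only property every 'Positive' case has and every 'Negative' case lacks is: category is not food.
(rating=2, stock=13, price=7, category=book): category is book — satisfies this, so Positive. (rating=3, stock=15, price=22, category=toy): category is toy — satisfies this, so Positive.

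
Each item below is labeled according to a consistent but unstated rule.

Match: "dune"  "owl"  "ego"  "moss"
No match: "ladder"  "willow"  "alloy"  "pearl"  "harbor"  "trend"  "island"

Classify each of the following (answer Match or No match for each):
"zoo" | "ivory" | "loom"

Match, No match, Match

The classifier is using: length ≤ 4.
"zoo" — length 3, hence Match.
"ivory" — length 5, hence No match.
"loom" — length 4, hence Match.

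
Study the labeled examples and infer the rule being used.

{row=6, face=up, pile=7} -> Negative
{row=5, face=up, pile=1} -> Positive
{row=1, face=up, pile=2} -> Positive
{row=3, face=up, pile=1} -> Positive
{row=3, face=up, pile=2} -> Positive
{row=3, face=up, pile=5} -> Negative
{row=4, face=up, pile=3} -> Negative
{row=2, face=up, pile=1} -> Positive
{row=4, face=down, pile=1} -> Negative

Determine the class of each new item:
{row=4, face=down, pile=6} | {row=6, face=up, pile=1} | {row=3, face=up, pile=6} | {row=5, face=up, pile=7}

The distinguishing property — face is up AND pile ≤ 2 — holds for all the 'Positive' cases and none of the 'Negative' cases.
{row=4, face=down, pile=6}: face is down, pile = 6 — doesn't match, so Negative.
{row=6, face=up, pile=1}: face is up, pile = 1 — passes, so Positive.
{row=3, face=up, pile=6}: face is up, pile = 6 — doesn't match, so Negative.
{row=5, face=up, pile=7}: face is up, pile = 7 — doesn't match, so Negative.

Negative, Positive, Negative, Negative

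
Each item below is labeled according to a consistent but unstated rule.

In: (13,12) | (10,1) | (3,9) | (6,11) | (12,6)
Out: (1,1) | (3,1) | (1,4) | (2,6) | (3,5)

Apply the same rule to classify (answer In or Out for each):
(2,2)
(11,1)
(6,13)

The pattern is that an item is 'In' exactly when: sum ≥ 11.
(2,2) — 2+2 = 4, hence Out. (11,1) — 11+1 = 12, hence In. (6,13) — 6+13 = 19, hence In.

Out, In, In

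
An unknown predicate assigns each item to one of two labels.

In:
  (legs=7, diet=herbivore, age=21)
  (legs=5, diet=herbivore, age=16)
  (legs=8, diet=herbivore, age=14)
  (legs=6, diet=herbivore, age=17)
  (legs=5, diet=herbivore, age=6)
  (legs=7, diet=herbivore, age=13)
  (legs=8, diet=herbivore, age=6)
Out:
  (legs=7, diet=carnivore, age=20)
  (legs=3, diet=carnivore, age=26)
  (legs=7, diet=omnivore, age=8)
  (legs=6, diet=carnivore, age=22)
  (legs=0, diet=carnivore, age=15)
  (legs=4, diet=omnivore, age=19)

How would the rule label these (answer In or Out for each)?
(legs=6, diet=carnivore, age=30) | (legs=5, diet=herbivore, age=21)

Out, In

The rule appears to be: diet is herbivore.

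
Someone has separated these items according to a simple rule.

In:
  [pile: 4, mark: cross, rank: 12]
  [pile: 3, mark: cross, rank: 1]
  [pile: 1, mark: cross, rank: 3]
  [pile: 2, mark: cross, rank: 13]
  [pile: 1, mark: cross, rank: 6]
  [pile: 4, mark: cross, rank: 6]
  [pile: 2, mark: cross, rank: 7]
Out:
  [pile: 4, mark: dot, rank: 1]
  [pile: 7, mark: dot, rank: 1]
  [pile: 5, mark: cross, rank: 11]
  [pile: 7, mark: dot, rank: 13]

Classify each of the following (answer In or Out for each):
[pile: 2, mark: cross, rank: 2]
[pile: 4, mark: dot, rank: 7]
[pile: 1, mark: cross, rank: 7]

In, Out, In

The distinguishing property — mark is cross AND pile ≤ 4 — holds for all the 'In' cases and none of the 'Out' cases.
[pile: 2, mark: cross, rank: 2]: In (mark is cross, pile = 2).
[pile: 4, mark: dot, rank: 7]: Out (mark is dot, pile = 4).
[pile: 1, mark: cross, rank: 7]: In (mark is cross, pile = 1).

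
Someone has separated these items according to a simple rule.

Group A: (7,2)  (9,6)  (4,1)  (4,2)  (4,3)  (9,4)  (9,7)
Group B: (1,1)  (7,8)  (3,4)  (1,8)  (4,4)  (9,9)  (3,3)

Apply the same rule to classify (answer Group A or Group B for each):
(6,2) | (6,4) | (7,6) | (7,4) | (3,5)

Every 'Group A' example satisfies: first > second. None of the 'Group B' examples do.
Group A: (6,2), since 6 > 2.
Group A: (6,4), since 6 > 4.
Group A: (7,6), since 7 > 6.
Group A: (7,4), since 7 > 4.
Group B: (3,5), since 3 < 5.

Group A, Group A, Group A, Group A, Group B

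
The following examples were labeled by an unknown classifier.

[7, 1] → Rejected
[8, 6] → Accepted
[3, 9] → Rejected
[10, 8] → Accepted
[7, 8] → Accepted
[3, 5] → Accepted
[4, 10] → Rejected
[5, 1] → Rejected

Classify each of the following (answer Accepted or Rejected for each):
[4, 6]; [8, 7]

Rule: |first − second| ≤ 2. This holds for each 'Accepted' example and fails for each 'Rejected' one.

Accepted, Accepted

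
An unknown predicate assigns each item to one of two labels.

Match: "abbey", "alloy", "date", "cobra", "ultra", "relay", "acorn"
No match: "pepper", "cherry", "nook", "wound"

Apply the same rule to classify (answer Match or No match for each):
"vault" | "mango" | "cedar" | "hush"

Match, Match, Match, No match

Comparing the two groups points to one rule — contains 'a'.
"vault": has 'a', passes → Match.
"mango": has 'a', passes → Match.
"cedar": has 'a', passes → Match.
"hush": no 'a', lacks this property → No match.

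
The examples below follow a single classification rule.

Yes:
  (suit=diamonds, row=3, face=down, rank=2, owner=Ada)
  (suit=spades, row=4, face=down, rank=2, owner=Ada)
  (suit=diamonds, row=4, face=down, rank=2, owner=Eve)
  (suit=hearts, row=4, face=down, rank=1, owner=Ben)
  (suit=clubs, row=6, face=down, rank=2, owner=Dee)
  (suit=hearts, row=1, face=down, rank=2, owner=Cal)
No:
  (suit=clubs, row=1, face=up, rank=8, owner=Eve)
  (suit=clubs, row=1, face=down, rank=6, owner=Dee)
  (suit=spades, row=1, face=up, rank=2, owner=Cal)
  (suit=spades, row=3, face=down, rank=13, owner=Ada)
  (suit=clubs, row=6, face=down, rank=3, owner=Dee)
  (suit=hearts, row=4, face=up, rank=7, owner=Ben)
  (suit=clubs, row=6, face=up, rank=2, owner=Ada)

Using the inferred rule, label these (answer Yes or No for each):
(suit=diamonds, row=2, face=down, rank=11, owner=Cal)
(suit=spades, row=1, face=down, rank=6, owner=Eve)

No, No

The classifier is using: face is down AND rank ≤ 2.
(suit=diamonds, row=2, face=down, rank=11, owner=Cal): face is down, rank = 11 — does not fit, so No. (suit=spades, row=1, face=down, rank=6, owner=Eve): face is down, rank = 6 — does not fit, so No.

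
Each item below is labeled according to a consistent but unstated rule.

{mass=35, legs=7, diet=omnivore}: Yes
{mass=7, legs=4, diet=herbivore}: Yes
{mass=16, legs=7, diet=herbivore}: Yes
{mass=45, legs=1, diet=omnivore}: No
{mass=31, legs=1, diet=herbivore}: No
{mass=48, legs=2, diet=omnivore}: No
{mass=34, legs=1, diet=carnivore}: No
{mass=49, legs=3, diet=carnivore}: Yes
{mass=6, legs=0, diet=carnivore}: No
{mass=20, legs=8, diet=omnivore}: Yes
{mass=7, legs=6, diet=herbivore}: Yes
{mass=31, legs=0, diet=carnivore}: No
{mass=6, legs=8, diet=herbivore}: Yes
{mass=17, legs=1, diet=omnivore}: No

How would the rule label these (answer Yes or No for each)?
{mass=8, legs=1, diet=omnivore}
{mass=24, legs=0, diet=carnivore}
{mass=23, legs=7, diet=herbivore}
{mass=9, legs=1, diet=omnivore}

No, No, Yes, No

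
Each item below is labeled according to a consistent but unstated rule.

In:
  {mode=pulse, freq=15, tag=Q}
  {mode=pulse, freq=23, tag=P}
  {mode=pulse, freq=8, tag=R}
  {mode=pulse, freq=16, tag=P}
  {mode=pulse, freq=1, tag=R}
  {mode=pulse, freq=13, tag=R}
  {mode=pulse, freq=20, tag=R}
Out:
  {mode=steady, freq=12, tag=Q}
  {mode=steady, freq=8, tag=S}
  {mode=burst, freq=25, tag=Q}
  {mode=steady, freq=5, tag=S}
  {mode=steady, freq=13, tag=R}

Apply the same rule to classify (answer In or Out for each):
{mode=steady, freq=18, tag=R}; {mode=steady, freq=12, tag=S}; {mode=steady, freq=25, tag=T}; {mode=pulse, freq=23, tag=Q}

Out, Out, Out, In

The common property of the 'In' items is: mode is pulse. No 'Out' item has it.
{mode=steady, freq=18, tag=R} — mode is steady, hence Out.
{mode=steady, freq=12, tag=S} — mode is steady, hence Out.
{mode=steady, freq=25, tag=T} — mode is steady, hence Out.
{mode=pulse, freq=23, tag=Q} — mode is pulse, hence In.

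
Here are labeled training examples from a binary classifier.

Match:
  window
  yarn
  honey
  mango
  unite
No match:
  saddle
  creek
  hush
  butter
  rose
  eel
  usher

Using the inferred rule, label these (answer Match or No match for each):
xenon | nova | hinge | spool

Match, Match, Match, No match

The pattern is that an item is 'Match' exactly when: contains 'n'.
xenon → has 'n' → Match.
nova → has 'n' → Match.
hinge → has 'n' → Match.
spool → no 'n' → No match.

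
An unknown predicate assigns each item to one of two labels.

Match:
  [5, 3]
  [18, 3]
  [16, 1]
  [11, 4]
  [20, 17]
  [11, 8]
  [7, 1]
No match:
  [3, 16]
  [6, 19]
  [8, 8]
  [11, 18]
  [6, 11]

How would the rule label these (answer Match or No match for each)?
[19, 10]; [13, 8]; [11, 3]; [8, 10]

Match, Match, Match, No match

'Match' ⟺ first > second.
[19, 10]: Match (19 > 10).
[13, 8]: Match (13 > 8).
[11, 3]: Match (11 > 3).
[8, 10]: No match (8 < 10).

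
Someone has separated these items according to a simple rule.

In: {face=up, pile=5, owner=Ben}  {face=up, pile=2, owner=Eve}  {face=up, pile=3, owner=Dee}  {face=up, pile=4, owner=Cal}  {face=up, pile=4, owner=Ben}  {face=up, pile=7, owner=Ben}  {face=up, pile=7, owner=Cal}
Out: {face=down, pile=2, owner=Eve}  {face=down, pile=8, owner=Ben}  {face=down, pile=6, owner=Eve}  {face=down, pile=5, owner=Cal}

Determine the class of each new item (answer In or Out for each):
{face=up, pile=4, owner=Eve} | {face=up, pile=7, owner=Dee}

The simplest hypothesis consistent with all the labels is: face is up.

In, In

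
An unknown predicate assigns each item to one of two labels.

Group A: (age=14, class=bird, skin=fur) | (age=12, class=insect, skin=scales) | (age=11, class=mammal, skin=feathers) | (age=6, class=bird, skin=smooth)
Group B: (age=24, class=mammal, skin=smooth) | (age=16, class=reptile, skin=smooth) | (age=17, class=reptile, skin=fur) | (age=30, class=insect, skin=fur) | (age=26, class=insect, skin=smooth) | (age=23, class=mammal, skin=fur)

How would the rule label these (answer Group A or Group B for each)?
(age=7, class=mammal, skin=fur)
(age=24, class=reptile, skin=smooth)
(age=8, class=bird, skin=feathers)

Group A, Group B, Group A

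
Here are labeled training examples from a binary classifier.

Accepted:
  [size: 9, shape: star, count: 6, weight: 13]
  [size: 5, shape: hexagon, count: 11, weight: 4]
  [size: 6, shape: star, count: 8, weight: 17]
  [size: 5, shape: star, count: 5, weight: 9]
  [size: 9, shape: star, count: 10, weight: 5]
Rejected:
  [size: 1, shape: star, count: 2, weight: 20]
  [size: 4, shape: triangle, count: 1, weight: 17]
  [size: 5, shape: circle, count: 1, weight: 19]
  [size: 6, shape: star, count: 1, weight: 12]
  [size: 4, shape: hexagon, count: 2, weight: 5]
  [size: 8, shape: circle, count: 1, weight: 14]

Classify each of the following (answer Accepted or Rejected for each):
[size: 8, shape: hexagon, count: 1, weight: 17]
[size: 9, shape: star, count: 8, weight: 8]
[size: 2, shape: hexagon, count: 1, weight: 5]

Rejected, Accepted, Rejected

The rule appears to be: count ≥ 5.
[size: 8, shape: hexagon, count: 1, weight: 17] — count = 1, hence Rejected. [size: 9, shape: star, count: 8, weight: 8] — count = 8, hence Accepted. [size: 2, shape: hexagon, count: 1, weight: 5] — count = 1, hence Rejected.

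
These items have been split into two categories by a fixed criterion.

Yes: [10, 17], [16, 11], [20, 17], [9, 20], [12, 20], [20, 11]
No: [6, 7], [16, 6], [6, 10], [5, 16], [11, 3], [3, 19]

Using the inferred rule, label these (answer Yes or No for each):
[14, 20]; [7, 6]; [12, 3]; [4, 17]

The classifier is using: sum ≥ 27.
[14, 20]: Yes (14+20 = 34). [7, 6]: No (7+6 = 13). [12, 3]: No (12+3 = 15). [4, 17]: No (4+17 = 21).

Yes, No, No, No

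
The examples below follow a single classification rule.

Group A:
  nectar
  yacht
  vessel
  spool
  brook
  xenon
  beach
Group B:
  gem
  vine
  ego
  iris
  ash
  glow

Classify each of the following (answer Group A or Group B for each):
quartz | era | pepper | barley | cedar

Group A, Group B, Group A, Group A, Group A

Every 'Group A' example satisfies: length ≥ 5. None of the 'Group B' examples do.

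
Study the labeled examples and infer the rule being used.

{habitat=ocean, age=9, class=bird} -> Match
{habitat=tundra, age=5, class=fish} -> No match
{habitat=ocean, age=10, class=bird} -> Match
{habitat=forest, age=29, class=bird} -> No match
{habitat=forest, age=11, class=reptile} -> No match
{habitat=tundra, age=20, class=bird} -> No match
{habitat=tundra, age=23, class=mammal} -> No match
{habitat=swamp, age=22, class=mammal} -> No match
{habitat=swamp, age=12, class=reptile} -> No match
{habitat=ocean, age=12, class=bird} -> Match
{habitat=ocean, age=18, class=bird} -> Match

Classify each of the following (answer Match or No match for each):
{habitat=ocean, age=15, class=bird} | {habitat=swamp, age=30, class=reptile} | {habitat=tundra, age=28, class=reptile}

Match, No match, No match

The classifier is using: habitat is ocean.
{habitat=ocean, age=15, class=bird}: Match (habitat is ocean). {habitat=swamp, age=30, class=reptile}: No match (habitat is swamp). {habitat=tundra, age=28, class=reptile}: No match (habitat is tundra).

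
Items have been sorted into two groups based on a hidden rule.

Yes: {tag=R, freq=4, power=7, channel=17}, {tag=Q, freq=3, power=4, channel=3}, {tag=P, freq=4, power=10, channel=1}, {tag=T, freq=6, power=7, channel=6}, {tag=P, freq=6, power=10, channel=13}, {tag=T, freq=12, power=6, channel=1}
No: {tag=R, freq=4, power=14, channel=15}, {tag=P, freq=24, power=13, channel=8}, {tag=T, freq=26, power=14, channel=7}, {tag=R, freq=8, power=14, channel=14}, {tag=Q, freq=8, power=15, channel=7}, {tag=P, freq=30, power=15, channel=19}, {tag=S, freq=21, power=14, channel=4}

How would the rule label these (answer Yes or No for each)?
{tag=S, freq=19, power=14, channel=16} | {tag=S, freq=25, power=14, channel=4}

A rule that fits every label: power ≤ 10 — true of each 'Yes' example, false of each 'No' one.
{tag=S, freq=19, power=14, channel=16}: No (power = 14).
{tag=S, freq=25, power=14, channel=4}: No (power = 14).

No, No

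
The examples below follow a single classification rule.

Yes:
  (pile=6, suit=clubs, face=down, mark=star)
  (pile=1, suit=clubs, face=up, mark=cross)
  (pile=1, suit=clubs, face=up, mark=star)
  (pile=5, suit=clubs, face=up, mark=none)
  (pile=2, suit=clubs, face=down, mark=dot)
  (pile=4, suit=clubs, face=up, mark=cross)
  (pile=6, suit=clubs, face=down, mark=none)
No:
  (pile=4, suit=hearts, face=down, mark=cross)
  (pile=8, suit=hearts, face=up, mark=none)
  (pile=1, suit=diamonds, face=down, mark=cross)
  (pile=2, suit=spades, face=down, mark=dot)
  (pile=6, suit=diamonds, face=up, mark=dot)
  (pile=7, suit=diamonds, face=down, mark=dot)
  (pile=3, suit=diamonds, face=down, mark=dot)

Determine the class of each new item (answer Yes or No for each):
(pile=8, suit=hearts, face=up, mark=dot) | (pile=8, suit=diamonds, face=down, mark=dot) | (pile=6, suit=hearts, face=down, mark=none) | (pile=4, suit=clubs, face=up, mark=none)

No, No, No, Yes

The classifier is using: suit is clubs.
(pile=8, suit=hearts, face=up, mark=dot) — suit is hearts, hence No. (pile=8, suit=diamonds, face=down, mark=dot) — suit is diamonds, hence No. (pile=6, suit=hearts, face=down, mark=none) — suit is hearts, hence No. (pile=4, suit=clubs, face=up, mark=none) — suit is clubs, hence Yes.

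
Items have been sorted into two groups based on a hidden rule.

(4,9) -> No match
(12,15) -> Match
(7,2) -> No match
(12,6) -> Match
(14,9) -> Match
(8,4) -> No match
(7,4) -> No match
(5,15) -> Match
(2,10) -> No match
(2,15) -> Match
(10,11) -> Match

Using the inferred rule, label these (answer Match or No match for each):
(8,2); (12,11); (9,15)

All 'Match' examples share one property — sum ≥ 17 — and every 'No match' example lacks it.
(8,2) → 8+2 = 10 → No match.
(12,11) → 12+11 = 23 → Match.
(9,15) → 9+15 = 24 → Match.

No match, Match, Match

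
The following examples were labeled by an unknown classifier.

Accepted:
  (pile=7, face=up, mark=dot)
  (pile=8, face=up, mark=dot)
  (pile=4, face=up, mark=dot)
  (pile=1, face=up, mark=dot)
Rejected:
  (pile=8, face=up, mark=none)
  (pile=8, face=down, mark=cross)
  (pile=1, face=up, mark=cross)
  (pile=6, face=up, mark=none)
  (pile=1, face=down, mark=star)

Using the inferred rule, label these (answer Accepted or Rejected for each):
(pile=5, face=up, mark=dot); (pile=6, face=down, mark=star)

The pattern is that an item is 'Accepted' exactly when: mark is dot.
(pile=5, face=up, mark=dot): mark is dot — checks out, so Accepted.
(pile=6, face=down, mark=star): mark is star — does not satisfy this, so Rejected.

Accepted, Rejected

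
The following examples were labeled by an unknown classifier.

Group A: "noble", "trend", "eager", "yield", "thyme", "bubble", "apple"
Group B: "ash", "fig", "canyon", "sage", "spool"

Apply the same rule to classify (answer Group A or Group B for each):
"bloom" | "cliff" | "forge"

Group B, Group B, Group A

All 'Group A' examples share one property — length ≥ 5 AND contains 'e' — and every 'Group B' example lacks it.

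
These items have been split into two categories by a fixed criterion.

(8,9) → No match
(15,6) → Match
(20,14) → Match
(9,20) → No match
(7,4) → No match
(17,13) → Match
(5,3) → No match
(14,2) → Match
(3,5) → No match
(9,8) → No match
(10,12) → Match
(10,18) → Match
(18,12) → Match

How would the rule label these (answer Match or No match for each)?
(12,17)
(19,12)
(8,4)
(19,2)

Match, Match, No match, Match

All 'Match' examples share one property — first ≥ 10 — and every 'No match' example lacks it.
(12,17) — first 12, hence Match. (19,12) — first 19, hence Match. (8,4) — first 8, hence No match. (19,2) — first 19, hence Match.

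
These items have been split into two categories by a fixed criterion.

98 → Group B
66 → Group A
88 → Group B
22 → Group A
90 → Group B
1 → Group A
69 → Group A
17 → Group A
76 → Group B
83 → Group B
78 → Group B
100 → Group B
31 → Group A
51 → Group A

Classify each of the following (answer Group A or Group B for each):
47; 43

Group A, Group A

'Group A' ⟺ at most 69.
47: 47 ≤ 69 — has this property, so Group A. 43: 43 ≤ 69 — has this property, so Group A.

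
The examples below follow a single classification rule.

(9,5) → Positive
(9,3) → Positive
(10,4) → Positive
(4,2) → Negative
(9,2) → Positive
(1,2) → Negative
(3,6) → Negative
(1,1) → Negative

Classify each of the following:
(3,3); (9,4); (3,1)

All 'Positive' examples share one property — sum ≥ 11 — and every 'Negative' example lacks it.
Negative: (3,3), since 3+3 = 6.
Positive: (9,4), since 9+4 = 13.
Negative: (3,1), since 3+1 = 4.

Negative, Positive, Negative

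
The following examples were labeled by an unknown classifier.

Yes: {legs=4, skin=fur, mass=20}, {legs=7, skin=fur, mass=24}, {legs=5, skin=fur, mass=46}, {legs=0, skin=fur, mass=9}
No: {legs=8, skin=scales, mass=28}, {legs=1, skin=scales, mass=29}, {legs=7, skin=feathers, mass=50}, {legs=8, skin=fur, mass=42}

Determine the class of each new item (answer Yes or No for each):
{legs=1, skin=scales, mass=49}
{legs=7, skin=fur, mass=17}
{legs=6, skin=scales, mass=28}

The common property of the 'Yes' items is: skin is fur AND legs ≤ 7. No 'No' item has it.
{legs=1, skin=scales, mass=49}: skin is scales, legs = 1 — fails the rule, so No. {legs=7, skin=fur, mass=17}: skin is fur, legs = 7 — checks out, so Yes. {legs=6, skin=scales, mass=28}: skin is scales, legs = 6 — fails the rule, so No.

No, Yes, No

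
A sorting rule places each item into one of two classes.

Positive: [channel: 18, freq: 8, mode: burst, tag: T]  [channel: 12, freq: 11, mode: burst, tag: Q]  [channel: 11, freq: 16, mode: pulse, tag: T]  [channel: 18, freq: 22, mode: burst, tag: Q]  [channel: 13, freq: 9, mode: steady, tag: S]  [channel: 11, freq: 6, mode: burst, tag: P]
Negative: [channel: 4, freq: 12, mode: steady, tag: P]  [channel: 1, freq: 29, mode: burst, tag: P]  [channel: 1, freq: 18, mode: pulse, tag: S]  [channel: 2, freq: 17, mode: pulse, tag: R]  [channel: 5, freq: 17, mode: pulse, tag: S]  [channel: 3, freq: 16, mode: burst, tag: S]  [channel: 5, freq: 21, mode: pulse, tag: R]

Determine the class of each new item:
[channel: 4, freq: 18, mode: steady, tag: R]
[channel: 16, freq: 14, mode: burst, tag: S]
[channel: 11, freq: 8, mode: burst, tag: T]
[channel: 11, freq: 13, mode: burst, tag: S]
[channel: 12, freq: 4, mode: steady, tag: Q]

Negative, Positive, Positive, Positive, Positive

One predicate separates the groups cleanly: channel ≥ 11.
[channel: 4, freq: 18, mode: steady, tag: R]: channel = 4, doesn't match → Negative. [channel: 16, freq: 14, mode: burst, tag: S]: channel = 16, meets the rule → Positive. [channel: 11, freq: 8, mode: burst, tag: T]: channel = 11, meets the rule → Positive. [channel: 11, freq: 13, mode: burst, tag: S]: channel = 11, meets the rule → Positive. [channel: 12, freq: 4, mode: steady, tag: Q]: channel = 12, meets the rule → Positive.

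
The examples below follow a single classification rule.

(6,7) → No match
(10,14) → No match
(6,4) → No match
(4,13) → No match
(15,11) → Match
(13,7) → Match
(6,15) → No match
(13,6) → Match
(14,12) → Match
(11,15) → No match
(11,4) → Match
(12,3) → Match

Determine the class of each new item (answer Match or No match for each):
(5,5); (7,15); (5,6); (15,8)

No match, No match, No match, Match

A rule that fits every label: first > second AND sum ≥ 13 — true of each 'Match' example, false of each 'No match' one.
No match: (5,5), since 5 = 5, 5+5 = 10. No match: (7,15), since 7 < 15, 7+15 = 22. No match: (5,6), since 5 < 6, 5+6 = 11. Match: (15,8), since 15 > 8, 15+8 = 23.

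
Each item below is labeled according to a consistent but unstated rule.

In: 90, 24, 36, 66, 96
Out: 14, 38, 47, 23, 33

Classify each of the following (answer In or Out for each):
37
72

Out, In

All 'In' examples share one property — multiple of 6 — and every 'Out' example lacks it.
37: Out (37 = 6·6 + 1).
72: In (72 = 6·12).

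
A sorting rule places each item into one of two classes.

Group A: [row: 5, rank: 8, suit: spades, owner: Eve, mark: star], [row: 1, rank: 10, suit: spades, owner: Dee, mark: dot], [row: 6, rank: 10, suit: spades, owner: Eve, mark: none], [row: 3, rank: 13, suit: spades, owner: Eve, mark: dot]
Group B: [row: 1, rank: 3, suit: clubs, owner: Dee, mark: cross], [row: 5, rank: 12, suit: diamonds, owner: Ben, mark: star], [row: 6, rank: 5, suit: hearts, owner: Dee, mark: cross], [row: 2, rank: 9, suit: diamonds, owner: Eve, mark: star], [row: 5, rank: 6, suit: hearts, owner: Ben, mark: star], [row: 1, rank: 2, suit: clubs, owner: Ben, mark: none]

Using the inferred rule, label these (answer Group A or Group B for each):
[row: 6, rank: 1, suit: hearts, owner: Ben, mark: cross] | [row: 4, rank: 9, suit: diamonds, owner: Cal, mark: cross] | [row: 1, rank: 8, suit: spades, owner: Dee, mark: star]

Group B, Group B, Group A

Checking candidate rules against both groups, what survives is: suit is spades.
[row: 6, rank: 1, suit: hearts, owner: Ben, mark: cross] — suit is hearts, hence Group B. [row: 4, rank: 9, suit: diamonds, owner: Cal, mark: cross] — suit is diamonds, hence Group B. [row: 1, rank: 8, suit: spades, owner: Dee, mark: star] — suit is spades, hence Group A.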